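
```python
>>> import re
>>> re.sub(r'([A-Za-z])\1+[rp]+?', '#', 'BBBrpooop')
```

A backreference is literal: `\1` must see the identical characters the first group matched.
Matches: at [0:4] → 'BBBr'; at [5:9] → 'ooop'.
Every occurrence is swapped for '#'.

'#p#'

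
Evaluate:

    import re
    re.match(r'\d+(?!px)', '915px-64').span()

(0, 2)

`match` is anchored at position 0; if the pattern doesn't fit there, it returns None.
The match spans [0:2] → '91'.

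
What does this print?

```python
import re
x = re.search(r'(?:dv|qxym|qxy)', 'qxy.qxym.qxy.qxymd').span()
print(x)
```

`re.search` scans for the first position where the pattern succeeds.
The match spans [0:3] → 'qxy'.

(0, 3)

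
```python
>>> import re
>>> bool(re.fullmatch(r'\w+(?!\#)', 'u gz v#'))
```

False

The negative lookaround is zero-width — it rules out positions where the adjacent text would match, without consuming anything.
For `fullmatch`, every character of the input must be accounted for by the pattern.
Here the pattern can't cover the whole string, so the call returns None, and `bool(None)` is False.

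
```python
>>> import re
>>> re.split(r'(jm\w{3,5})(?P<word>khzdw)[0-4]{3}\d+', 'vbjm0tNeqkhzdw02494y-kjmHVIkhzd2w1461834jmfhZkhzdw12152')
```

['vb', 'jm0tNeq', 'khzdw', 'y-kjmHVIkhzd2w1461834', 'jmfhZ', 'khzdw', '']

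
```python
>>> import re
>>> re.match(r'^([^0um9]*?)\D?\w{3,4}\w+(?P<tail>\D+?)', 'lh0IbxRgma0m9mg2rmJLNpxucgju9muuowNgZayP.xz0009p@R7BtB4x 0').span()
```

Pattern: anchored at the start of the string; then zero or more of any character except [0um9] (lazy) (captured); then optionally a non-digit, then 3 to 4 of a word character, then one or more of a word character; then one or more of a non-digit (lazy) (captured as 'tail').
With `match`, the pattern is implicitly anchored at the beginning.
The match spans [0:41] → 'lh0IbxRgma0m9mg2rmJLNpxucgju9muuowNgZayP.'.
Captured: group 1 = '', group 2 = '.'.

(0, 41)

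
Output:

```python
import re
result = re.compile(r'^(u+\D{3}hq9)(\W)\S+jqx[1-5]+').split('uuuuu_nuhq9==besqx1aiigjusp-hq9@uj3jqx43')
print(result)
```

Pattern: anchored at the start of the string; then one or more of a literal 'u', then exactly 3 of a non-digit, then the literal 'hq9' (captured); then a non-word character (captured); then one or more of a non-whitespace character, then the literal 'jqx', then one or more of a character in [1-5].
Matches to split on: at [0:40] → 'uuuuu_nuhq9==besqx1aiigjusp-hq9@uj3jqx43'.
Because the pattern has a capturing group, `split` also inserts each captured text between the pieces.

['', 'uuuuu_nuhq9', '=', '']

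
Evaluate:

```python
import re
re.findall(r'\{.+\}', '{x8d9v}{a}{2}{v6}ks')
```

['{x8d9v}{a}{2}{v6}']

Walking the string: at [0:17] → '{x8d9v}{a}{2}{v6}'.
With no groups in the pattern, `findall` gives back each whole match — 1 here.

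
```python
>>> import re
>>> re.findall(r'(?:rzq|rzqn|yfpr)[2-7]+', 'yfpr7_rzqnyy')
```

Since nothing is captured, `findall` lists the 1 matched substring directly.

['yfpr7']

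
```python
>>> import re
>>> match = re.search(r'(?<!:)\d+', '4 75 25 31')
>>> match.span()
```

`(?!…)`/`(?<!…)` only lets a position through if the neighbouring text does NOT match; no characters are consumed.
`search` walks the string left to right and returns the first match it finds.
The match spans [0:1] → '4'.

(0, 1)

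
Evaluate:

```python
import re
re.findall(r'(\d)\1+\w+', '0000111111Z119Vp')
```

After group 1 captures some text, `\1` only succeeds where that same text appears again.
`findall` collects group 1 from the one match (1 total).

['0']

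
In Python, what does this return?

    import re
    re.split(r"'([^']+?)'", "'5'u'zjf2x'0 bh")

Matches to split on: at [0:3] → "'5'"; at [4:11] → "'zjf2x'".
`re.split` interleaves the captured-group text with the surrounding fragments.

['', '5', 'u', 'zjf2x', '0 bh']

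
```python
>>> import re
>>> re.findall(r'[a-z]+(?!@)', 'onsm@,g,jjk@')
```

The negative lookaround is zero-width — it rules out positions where the adjacent text would match, without consuming anything.
Walking the string: at [0:3] → 'ons'; at [6:7] → 'g'; at [8:10] → 'jj'.
No capturing groups, so `findall` returns the 3 full match strings.

['ons', 'g', 'jj']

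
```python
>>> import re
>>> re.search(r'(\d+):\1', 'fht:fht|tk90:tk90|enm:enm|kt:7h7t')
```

`\1` has to match the exact text group 1 already captured.
Here nothing in the string fits, so the call returns None.

None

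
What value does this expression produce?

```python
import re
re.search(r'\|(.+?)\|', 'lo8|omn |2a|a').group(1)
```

'omn '

`re.search` tries every starting position until one works.
The match spans [3:9] → '|omn |'.
Captured: group 1 = 'omn '.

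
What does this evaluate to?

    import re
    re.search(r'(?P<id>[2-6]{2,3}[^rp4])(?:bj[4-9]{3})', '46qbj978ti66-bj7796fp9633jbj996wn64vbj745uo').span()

(0, 8)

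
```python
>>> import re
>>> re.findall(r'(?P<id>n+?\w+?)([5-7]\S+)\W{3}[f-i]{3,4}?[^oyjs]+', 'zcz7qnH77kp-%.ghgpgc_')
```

[('nH', '77kp')]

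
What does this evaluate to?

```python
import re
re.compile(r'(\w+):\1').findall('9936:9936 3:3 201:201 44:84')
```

['9936', '3', '201']

After group 1 captures some text, `\1` only succeeds where that same text appears again.
Matches: at [0:9] match '9936:9936', group 1 = '9936'; at [10:13] match '3:3', group 1 = '3'; at [14:21] match '201:201', group 1 = '201'.
One capturing group, so `findall` returns just the captured substring from each match — 3 in all.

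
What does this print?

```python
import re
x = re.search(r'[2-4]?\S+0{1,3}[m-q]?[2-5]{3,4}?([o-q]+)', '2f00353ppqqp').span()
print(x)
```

This matches optionally a character in [2-4], then one or more of a non-whitespace character, then 1 to 3 of a literal '0'; then optionally a character in [m-q], then 3 to 4 of a character in [2-5] (lazy); then one or more of a character in [o-q] (captured).
`search` walks the string left to right and returns the first match it finds.
The match spans [0:12] → '2f00353ppqqp'.
Captured: group 1 = 'ppqqp'.

(0, 12)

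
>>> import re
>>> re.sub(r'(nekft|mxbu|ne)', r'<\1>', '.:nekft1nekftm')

'.:<nekft>1<nekft>m'

The regex engine tests alternatives in the order written; an earlier branch that matches wins even if a later one would match more.
Matches: at [2:7] → 'nekft'; at [8:13] → 'nekft'.
`\1` in the replacement pulls in group 1's text for each match.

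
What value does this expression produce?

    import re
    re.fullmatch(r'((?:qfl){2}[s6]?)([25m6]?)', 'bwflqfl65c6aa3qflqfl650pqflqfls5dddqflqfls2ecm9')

Pattern: the literal 'qfl' repeated 2 times, then optionally one of [s6] (captured); then optionally one of [25m6] (captured).
`re.fullmatch` requires the pattern to consume the entire string.
Here there's no way to consume every character, so the call returns None.

None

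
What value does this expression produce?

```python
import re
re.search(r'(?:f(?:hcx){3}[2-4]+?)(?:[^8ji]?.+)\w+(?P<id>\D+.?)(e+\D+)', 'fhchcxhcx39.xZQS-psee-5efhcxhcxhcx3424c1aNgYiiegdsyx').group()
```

'fhcxhcxhcx3424c1aNgYiiegdsyx'

This matches the literal 'f', then the literal 'hcx' repeated 3 times, then one or more of a character in [2-4] (lazy) (non-capturing group); then optionally any character except [8ji], then one or more of any character (non-capturing group); then one or more of a word character; then one or more of a non-digit, then optionally any character (captured as 'id'); then one or more of the literal 'e', then one or more of a non-digit (captured).
`search` walks the string left to right and returns the first match it finds.
The match spans [24:52] → 'fhcxhcxhcx3424c1aNgYiiegdsyx'.
Captured: group 1 = 'i', group 2 = 'egdsyx'.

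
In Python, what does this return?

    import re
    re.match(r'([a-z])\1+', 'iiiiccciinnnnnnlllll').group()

'iiii'

`\1` is not a pattern — it's the concrete string captured by group 1, re-applied verbatim.
`re.match` won't scan ahead — the pattern has to work from the very first character.
The match spans [0:4] → 'iiii'.
Captured: group 1 = 'i'.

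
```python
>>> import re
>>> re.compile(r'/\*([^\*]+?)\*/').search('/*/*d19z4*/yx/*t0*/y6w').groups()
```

`search` walks the string left to right and returns the first match it finds.
The match spans [2:11] → '/*d19z4*/'.
Captured: group 1 = 'd19z4'.

('d19z4',)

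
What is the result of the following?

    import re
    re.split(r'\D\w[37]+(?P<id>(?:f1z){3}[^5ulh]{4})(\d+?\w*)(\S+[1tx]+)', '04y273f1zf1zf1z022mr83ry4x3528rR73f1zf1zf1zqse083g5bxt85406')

['04y273f1zf1zf1z022mr83ry4x3528', 'f1zf1zf1zqse0', '83g5b', 'xt', '85406']

This matches a non-digit, then a word character, then one or more of one of [37]; then the literal 'f1z' repeated 3 times, then exactly 4 of any character except [5ulh] (captured as 'id'); then one or more of a digit (lazy), then zero or more of a word character (captured); then one or more of a non-whitespace character, then one or more of one of [1tx] (captured).
`re.split` interleaves the captured-group text with the surrounding fragments.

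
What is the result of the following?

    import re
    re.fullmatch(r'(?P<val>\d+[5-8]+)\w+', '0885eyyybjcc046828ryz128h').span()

(0, 25)

For `fullmatch`, every character of the input must be accounted for by the pattern.
The match spans [0:25] → '0885eyyybjcc046828ryz128h'.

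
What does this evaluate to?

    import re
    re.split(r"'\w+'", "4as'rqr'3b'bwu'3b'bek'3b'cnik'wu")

['4as', '3b', '3b', '3b', 'wu']

Matches to split on: at [3:8] → "'rqr'"; at [10:15] → "'bwu'"; at [17:22] → "'bek'"; at [24:30] → "'cnik'".
The string is cut at each match, leaving 5 pieces.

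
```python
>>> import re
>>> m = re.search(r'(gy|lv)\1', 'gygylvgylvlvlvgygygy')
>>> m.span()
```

A backreference is literal: `\1` must see the identical characters the first group matched.
`search` walks the string left to right and returns the first match it finds.
The match spans [0:4] → 'gygy'.
Captured: group 1 = 'gy'.

(0, 4)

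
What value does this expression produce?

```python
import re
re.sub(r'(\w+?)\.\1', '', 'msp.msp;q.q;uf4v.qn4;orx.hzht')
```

';;uf4v.qn4;orx.hzht'

`\1` is not a pattern — it's the concrete string captured by group 1, re-applied verbatim.
Every occurrence is swapped for ''.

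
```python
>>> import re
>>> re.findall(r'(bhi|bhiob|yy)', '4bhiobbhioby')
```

Alternation tries branches left to right and keeps the first one that lets the overall match succeed at that position.
Walking the string: at [1:4] match 'bhi', group 1 = 'bhi'; at [6:9] match 'bhi', group 1 = 'bhi'.
Because there's exactly one group, `findall` drops the full match and keeps group 1 from each hit.

['bhi', 'bhi']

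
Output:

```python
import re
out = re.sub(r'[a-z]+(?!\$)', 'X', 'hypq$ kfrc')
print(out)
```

Xq$ X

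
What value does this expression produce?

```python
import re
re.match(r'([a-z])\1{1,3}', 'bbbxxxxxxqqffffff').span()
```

With `match`, the pattern is implicitly anchored at the beginning.
The match spans [0:3] → 'bbb'.

(0, 3)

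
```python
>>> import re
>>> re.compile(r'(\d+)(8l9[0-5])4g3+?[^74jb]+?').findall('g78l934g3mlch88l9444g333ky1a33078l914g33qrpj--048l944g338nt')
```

The pattern matches one or more of a digit (captured); then the literal '8l9', then a character in [0-5] (captured); then the literal '4g', then one or more of a literal '3' (lazy), then one or more of any character except [74jb] (lazy).
Scanning left to right: at [1:10] match '78l934g3m', groups = ('7', '8l93'); at [28:40] match '33078l914g33', groups = ('3307', '8l91'); at [46:56] match '048l944g33', groups = ('04', '8l94').
With 2 capturing groups, `findall` returns a 2-tuple per match.

[('7', '8l93'), ('3307', '8l91'), ('04', '8l94')]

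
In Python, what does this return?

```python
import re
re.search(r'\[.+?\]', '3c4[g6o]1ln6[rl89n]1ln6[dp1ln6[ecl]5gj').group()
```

With the lazy modifier that quantifier settles for the fewest repetitions that let the rest of the pattern succeed (the atoms after it are unaffected and can still be greedy).
`re.search` scans for the first position where the pattern succeeds.
The match spans [3:8] → '[g6o]'.

'[g6o]'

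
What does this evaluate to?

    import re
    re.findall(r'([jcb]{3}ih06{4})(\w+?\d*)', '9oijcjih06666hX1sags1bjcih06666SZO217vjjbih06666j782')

The pattern matches exactly 3 of one of [jcb], then the literal 'ih0', then exactly 4 of the literal '6' (captured); then one or more of a word character (lazy), then zero or more of a digit (captured).
Because the quantifier is non-greedy, it stops expanding at the earliest point where the rest of the pattern can succeed.
Matches: at [3:14] match 'jcjih06666h', groups = ('jcjih06666', 'h'); at [21:32] match 'bjcih06666S', groups = ('bjcih06666', 'S'); at [38:52] match 'jjbih06666j782', groups = ('jjbih06666', 'j782').
Multiple groups make `findall` return tuples — one 2-tuple for each match.

[('jcjih06666', 'h'), ('bjcih06666', 'S'), ('jjbih06666', 'j782')]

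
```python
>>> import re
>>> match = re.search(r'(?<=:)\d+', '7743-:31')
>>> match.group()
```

'31'

Because the assertion is zero-width, the text it checks is not consumed and won't appear in the result.
Unlike `match`, `search` isn't anchored — it looks for the pattern anywhere in the string.
The match spans [6:8] → '31'.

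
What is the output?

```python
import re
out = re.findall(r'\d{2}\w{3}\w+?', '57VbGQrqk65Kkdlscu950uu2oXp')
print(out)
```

Pattern: exactly 2 of a digit, then exactly 3 of a word character; then one or more of a word character (lazy).
Scanning left to right: at [0:6] → '57VbGQ'; at [9:15] → '65Kkdl'; at [18:24] → '950uu2'.
Since nothing is captured, `findall` lists the 3 matched substrings directly.

['57VbGQ', '65Kkdl', '950uu2']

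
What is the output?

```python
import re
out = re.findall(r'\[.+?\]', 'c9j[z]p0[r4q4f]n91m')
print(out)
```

No capturing groups, so `findall` returns the 2 full match strings.

['[z]', '[r4q4f]']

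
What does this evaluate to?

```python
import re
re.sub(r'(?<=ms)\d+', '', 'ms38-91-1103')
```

'ms-91-1103'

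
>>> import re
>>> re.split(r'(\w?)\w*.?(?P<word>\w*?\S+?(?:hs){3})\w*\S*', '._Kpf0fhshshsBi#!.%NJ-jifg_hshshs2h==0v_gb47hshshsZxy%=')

['', '', '_Kpf0fhshshs', '']

The pattern matches optionally a word character (captured); then zero or more of a word character, then optionally any character; then zero or more of a word character (lazy), then one or more of a non-whitespace character (lazy), then the literal 'hs' repeated 3 times (captured as 'word'); then zero or more of a word character, then zero or more of a non-whitespace character.
The group in the pattern means `split` returns the separators' captures alongside the pieces.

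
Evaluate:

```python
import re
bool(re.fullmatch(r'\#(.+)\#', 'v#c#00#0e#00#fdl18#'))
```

`fullmatch` succeeds only if the pattern covers the string from start to end.
Here there's no way to consume every character, so the call returns None, and `bool(None)` is False.

False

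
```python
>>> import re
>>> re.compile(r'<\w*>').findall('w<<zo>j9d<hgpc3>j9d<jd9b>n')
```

Since nothing is captured, `findall` lists the 3 matched substrings directly.

['<zo>', '<hgpc3>', '<jd9b>']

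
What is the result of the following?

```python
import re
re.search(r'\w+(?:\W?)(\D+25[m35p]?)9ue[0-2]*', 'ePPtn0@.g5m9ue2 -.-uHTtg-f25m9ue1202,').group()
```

'g5m9ue2 -.-uHTtg-f25m9ue1202'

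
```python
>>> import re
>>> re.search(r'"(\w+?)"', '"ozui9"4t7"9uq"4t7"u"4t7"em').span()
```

`re.search` tries every starting position until one works.
The match spans [0:7] → '"ozui9"'.
Captured: group 1 = 'ozui9'.

(0, 7)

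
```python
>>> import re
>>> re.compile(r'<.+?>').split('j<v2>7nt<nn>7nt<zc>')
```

The string is cut at each match, leaving 4 pieces.

['j', '7nt', '7nt', '']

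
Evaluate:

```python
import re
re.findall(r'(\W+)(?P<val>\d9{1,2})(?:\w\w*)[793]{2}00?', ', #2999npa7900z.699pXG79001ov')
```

Pattern: one or more of a non-word character (captured); then a digit, then 1 to 2 of the literal '9' (captured as 'val'); then a word character, then zero or more of a word character (non-capturing group); then exactly 2 of one of [793], then the literal '0', then optionally the literal '0'.
With 2 capturing groups, `findall` returns a 2-tuple per match.

[(', #', '299'), ('.', '699')]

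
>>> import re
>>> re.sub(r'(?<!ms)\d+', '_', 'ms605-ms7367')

'ms6_-ms7_'

The negative lookahead/lookbehind blocks any match where the forbidden context is present.
Matches: at [3:5] → '05'; at [9:12] → '367'.
`sub` substitutes '_' at each match site.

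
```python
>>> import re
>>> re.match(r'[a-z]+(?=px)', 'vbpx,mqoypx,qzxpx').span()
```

(0, 2)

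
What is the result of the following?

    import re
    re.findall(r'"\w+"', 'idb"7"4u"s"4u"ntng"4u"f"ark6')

Walking the string: at [3:6] → '"7"'; at [8:11] → '"s"'; at [13:19] → '"ntng"'; at [21:24] → '"f"'.
`findall` yields the raw match text (4 of them) because the pattern has no groups.

['"7"', '"s"', '"ntng"', '"f"']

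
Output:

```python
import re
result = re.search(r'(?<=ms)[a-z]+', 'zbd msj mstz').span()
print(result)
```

The positive lookaround only admits positions where the adjacent text matches; those characters stay outside the span.
The match spans [6:7] → 'j'.

(6, 7)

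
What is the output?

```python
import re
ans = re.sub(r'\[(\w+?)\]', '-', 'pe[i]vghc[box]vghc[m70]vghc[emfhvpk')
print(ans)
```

pe-vghc-vghc-vghc[emfhvpk

Matches: at [2:5] → '[i]'; at [9:14] → '[box]'; at [18:23] → '[m70]'.
Every occurrence is swapped for '-'.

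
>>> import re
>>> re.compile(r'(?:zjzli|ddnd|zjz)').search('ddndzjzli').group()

`search` walks the string left to right and returns the first match it finds.
The match spans [0:4] → 'ddnd'.

'ddnd'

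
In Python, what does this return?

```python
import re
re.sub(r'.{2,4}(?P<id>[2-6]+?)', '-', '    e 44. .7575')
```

Lazy quantifiers expand one character at a time until the remainder of the pattern can match.
Each match is replaced by '-'.

'  -4-75'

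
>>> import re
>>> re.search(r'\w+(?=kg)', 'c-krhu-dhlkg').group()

'dhl'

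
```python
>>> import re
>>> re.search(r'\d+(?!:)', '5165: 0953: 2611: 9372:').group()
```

'516'

The negative lookahead/lookbehind blocks any match where the forbidden context is present.
The match spans [0:3] → '516'.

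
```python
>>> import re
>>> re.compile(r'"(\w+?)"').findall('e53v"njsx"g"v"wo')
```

Matches: at [4:10] match '"njsx"', group 1 = 'njsx'; at [11:14] match '"v"', group 1 = 'v'.
`findall` collects group 1 from each match (2 total).

['njsx', 'v']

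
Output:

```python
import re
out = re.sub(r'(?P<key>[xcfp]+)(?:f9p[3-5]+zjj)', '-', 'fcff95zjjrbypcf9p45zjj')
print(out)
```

The pattern matches one or more of one of [xcfp] (captured as 'key'); then the literal 'f9p', then one or more of a character in [3-5], then the literal 'zjj' (non-capturing group).
`sub` substitutes '-' at each match site.

fcff95zjjrby-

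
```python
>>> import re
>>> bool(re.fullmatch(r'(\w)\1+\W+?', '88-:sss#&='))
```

`fullmatch` succeeds only if the pattern covers the string from start to end.
Here there's no way to consume every character, so the call returns None, and `bool(None)` is False.

False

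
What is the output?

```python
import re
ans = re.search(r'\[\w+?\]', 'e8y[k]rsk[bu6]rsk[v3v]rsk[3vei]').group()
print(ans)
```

[k]

`search` walks the string left to right and returns the first match it finds.
The match spans [3:6] → '[k]'.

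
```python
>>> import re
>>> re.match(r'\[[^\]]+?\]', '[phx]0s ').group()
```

'[phx]'

`re.match` only tries the pattern at the start of the string.
The match spans [0:5] → '[phx]'.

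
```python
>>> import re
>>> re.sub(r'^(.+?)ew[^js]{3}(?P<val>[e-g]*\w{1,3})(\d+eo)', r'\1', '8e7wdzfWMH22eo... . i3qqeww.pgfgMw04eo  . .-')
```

The replacement refers to a captured group, so each match is rewritten using its own captured text.

'8e7wdzfWMH22eo... . i3qq  . .-'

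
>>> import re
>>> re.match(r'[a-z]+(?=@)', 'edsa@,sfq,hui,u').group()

Lookahead/lookbehind check context without consuming it, so the matched span excludes the asserted characters.
`re.match` only tries the pattern at the start of the string.
The match spans [0:4] → 'edsa'.

'edsa'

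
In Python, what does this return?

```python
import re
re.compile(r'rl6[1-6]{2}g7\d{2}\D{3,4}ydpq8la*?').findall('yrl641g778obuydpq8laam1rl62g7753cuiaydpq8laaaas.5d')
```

Because the quantifier is non-greedy, it stops expanding at the earliest point where the rest of the pattern can succeed.
No capturing groups, so `findall` returns the 1 full match string.

['rl641g778obuydpq8l']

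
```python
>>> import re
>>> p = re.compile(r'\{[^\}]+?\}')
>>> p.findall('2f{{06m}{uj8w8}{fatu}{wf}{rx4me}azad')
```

Matches: at [2:8] → '{{06m}'; at [8:15] → '{uj8w8}'; at [15:21] → '{fatu}'; at [21:25] → '{wf}'; at [25:32] → '{rx4me}'.
Since nothing is captured, `findall` lists the 5 matched substrings directly.

['{{06m}', '{uj8w8}', '{fatu}', '{wf}', '{rx4me}']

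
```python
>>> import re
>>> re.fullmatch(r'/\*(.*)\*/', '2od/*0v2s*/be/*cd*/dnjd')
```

None

`re.fullmatch` is like wrapping the pattern in `^…$` (in single-line mode).
Here the string isn't matched end-to-end, so the call returns None.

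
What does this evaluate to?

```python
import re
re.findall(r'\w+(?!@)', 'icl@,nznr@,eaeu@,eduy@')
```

The negative lookahead/lookbehind blocks any match where the forbidden context is present.
Walking the string: at [0:2] → 'ic'; at [5:8] → 'nzn'; at [11:14] → 'eae'; at [17:20] → 'edu'.
No capturing groups, so `findall` returns the 4 full match strings.

['ic', 'nzn', 'eae', 'edu']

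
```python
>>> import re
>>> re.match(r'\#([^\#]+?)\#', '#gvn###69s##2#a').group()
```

'#gvn#'

`re.match` only tries the pattern at the start of the string.
The match spans [0:5] → '#gvn#'.
Captured: group 1 = 'gvn'.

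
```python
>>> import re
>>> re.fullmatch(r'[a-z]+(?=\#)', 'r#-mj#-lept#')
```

The positive lookaround only admits positions where the adjacent text matches; those characters stay outside the span.
`re.fullmatch` is like wrapping the pattern in `^…$` (in single-line mode).
Here there's no way to consume every character, so the call returns None.

None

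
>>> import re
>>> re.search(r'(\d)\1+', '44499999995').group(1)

'4'

After group 1 captures some text, `\1` only succeeds where that same text appears again.
`search` walks the string left to right and returns the first match it finds.
The match spans [0:3] → '444'.
Captured: group 1 = '4'.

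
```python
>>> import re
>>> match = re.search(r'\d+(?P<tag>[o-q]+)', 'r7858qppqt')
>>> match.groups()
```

The match spans [1:9] → '7858qppq'.
Captured: group 1 = 'qppq'.

('qppq',)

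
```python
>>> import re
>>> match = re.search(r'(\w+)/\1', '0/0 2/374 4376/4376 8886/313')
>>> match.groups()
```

('0',)

A backreference is literal: `\1` must see the identical characters the first group matched.
Unlike `match`, `search` isn't anchored — it looks for the pattern anywhere in the string.
The match spans [0:3] → '0/0'.
Captured: group 1 = '0'.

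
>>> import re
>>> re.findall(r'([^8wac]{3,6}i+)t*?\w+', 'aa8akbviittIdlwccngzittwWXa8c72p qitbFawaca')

['kbvii']

This matches 3 to 6 of any character except [8wac], then one or more of the literal 'i' (captured); then zero or more of the literal 't' (lazy), then one or more of a word character.
Walking the string: at [4:32] match 'kbviittIdlwccngzittwWXa8c72p', group 1 = 'kbvii'.
`findall` collects group 1 from the one match (1 total).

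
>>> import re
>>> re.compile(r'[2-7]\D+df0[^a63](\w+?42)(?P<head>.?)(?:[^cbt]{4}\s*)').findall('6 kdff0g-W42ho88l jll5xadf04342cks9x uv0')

The pattern matches a character in [2-7], then one or more of a non-digit, then the literal 'df0'; then any character except [a63]; then one or more of a word character (lazy), then the literal '42' (captured); then optionally any character (captured as 'head'); then exactly 4 of any character except [cbt], then zero or more of whitespace (non-capturing group).
Matches: at [21:37] match '5xadf04342cks9x ', groups = ('342', 'c').
With 2 capturing groups, `findall` returns a 2-tuple per match.

[('342', 'c')]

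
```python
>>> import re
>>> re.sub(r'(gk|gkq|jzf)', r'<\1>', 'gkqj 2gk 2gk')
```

The regex engine tests alternatives in the order written; an earlier branch that matches wins even if a later one would match more.
`\1` in the replacement pulls in group 1's text for each match.

'<gk>qj 2<gk> 2<gk>'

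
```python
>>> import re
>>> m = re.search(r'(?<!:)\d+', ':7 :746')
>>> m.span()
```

A negative assertion filters positions out without eating any characters.
`search` walks the string left to right and returns the first match it finds.
The match spans [5:7] → '46'.

(5, 7)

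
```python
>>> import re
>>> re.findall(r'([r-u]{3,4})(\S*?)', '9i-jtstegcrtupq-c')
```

[('tst', ''), ('rtu', '')]

Pattern: 3 to 4 of a character in [r-u] (captured); then zero or more of a non-whitespace character (lazy) (captured).
Because the quantifier is non-greedy, it stops expanding at the earliest point where the rest of the pattern can succeed.
Matches: at [4:7] match 'tst', groups = ('tst', ''); at [10:13] match 'rtu', groups = ('rtu', '').
Multiple groups make `findall` return tuples — one 2-tuple for each match.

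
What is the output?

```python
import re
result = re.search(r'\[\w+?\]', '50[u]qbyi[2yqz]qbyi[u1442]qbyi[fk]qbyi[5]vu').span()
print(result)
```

(2, 5)

`search` walks the string left to right and returns the first match it finds.
The match spans [2:5] → '[u]'.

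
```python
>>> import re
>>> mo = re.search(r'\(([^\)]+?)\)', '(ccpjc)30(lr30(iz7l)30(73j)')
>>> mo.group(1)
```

The match spans [0:7] → '(ccpjc)'.
Captured: group 1 = 'ccpjc'.

'ccpjc'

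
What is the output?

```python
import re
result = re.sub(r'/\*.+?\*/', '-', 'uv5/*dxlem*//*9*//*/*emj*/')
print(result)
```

uv5---

Because the quantifier is non-greedy, it stops expanding at the earliest point where the rest of the pattern can succeed.
Matches: at [3:12] → '/*dxlem*/'; at [12:17] → '/*9*/'; at [17:26] → '/*/*emj*/'.
Every occurrence is swapped for '-'.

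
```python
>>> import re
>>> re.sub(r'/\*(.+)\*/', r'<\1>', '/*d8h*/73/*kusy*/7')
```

Each match is replaced using the text its own group 1 captured.

'<d8h*/73/*kusy>7'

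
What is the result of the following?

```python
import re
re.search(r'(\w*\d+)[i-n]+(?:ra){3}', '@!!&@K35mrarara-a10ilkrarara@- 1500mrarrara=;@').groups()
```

('K35',)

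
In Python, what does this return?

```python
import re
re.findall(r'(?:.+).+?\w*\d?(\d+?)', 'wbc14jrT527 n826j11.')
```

This matches one or more of any character (non-capturing group); then one or more of any character (lazy); then zero or more of a word character, then optionally a digit; then one or more of a digit (lazy) (captured).
Walking the string: at [0:19] match 'wbc14jrT527 n826j11', group 1 = '1'.
One capturing group, so `findall` returns just the captured substring from the one match — 1 in all.

['1']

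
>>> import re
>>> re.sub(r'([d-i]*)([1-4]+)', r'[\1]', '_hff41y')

The pattern matches zero or more of a character in [d-i] (captured); then one or more of a character in [1-4] (captured).
Matches: at [1:6] → 'hff41'.
Each match is replaced using the text its own group 1 captured.

'_[hff]y'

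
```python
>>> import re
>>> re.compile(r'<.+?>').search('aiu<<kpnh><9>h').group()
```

The `?` after the quantifier makes it lazy — it takes as little as possible before letting the rest of the pattern try.
`re.search` tries every starting position until one works.
The match spans [3:10] → '<<kpnh>'.

'<<kpnh>'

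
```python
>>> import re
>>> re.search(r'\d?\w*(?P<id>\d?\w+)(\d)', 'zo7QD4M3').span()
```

Pattern: optionally a digit, then zero or more of a word character; then optionally a digit, then one or more of a word character (captured as 'id'); then a digit (captured).
Unlike `match`, `search` isn't anchored — it looks for the pattern anywhere in the string.
The match spans [0:8] → 'zo7QD4M3'.
Captured: group 1 = 'M', group 2 = '3'.

(0, 8)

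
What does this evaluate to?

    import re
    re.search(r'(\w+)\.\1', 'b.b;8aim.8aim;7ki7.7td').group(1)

The match spans [0:3] → 'b.b'.
Captured: group 1 = 'b'.

'b'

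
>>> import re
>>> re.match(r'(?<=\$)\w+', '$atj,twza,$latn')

None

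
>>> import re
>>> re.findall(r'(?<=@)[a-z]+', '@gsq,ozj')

Lookahead/lookbehind check context without consuming it, so the matched span excludes the asserted characters.
`findall` yields the raw match text (1 of them) because the pattern has no groups.

['gsq']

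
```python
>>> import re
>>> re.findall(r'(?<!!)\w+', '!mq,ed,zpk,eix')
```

`(?!…)`/`(?<!…)` only lets a position through if the neighbouring text does NOT match; no characters are consumed.
With no groups in the pattern, `findall` gives back each whole match — 4 here.

['q', 'ed', 'zpk', 'eix']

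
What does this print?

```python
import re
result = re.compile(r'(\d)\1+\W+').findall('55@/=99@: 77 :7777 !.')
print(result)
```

['5', '9', '7', '7']

`\1` has to match the exact text group 1 already captured.
Walking the string: at [0:5] match '55@/=', group 1 = '5'; at [5:10] match '99@: ', group 1 = '9'; at [10:14] match '77 :', group 1 = '7'; at [14:21] match '7777 !.', group 1 = '7'.
`findall` collects group 1 from each match (4 total).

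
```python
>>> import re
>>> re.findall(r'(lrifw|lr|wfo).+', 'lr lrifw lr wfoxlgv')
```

['lr']

Walking the string: at [0:19] match 'lr lrifw lr wfoxlgv', group 1 = 'lr'.
With a single group, `findall` returns only what that group captured — 1 item.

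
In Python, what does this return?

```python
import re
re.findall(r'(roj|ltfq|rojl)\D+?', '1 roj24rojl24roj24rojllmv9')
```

Alternation isn't longest-match — the leftmost alternative that fits at this position is chosen.
One capturing group, so `findall` returns just the captured substring from each match — 2 in all.

['roj', 'roj']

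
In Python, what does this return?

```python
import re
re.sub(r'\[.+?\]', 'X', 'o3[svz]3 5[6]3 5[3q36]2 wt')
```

'o3X3 5X3 5X2 wt'

A `+?`/`*?`/`{m,n}?` starts at its minimum and grows only as far as needed for what follows to match.
Matches: at [2:7] → '[svz]'; at [10:13] → '[6]'; at [16:22] → '[3q36]'.
`sub` substitutes 'X' at each match site.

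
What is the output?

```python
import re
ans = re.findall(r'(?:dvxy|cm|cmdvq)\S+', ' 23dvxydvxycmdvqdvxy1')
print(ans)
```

Matches: at [3:21] → 'dvxydvxycmdvqdvxy1'.
`findall` yields the raw match text (1 of them) because the pattern has no groups.

['dvxydvxycmdvqdvxy1']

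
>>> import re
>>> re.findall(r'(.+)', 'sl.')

['sl.']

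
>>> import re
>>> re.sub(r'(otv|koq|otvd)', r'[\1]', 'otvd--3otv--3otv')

'[otv]d--3[otv]--3[otv]'

The regex engine tests alternatives in the order written; an earlier branch that matches wins even if a later one would match more.
Each match is replaced using the text its own group 1 captured.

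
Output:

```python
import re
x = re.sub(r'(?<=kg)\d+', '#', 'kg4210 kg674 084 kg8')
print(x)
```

kg# kg# 084 kg#

The `(?=…)`/`(?<=…)` assertion just peeks at neighbouring text; it doesn't advance the match position.
Each match is replaced by '#'.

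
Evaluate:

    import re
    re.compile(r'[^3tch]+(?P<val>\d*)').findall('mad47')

Pattern: one or more of any character except [3tch]; then zero or more of a digit (captured as 'val').
Scanning left to right: at [0:5] match 'mad47', group 1 = ''.
`findall` collects group 1 from the one match (1 total).

['']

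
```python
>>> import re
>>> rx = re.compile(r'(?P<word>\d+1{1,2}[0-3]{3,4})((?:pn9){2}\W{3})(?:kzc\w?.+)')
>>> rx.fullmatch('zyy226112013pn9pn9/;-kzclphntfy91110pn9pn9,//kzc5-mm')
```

None

`fullmatch` succeeds only if the pattern covers the string from start to end.
Here there's no way to consume every character, so the call returns None.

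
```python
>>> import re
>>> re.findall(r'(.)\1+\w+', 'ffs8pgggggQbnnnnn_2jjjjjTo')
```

['f']

A backreference is literal: `\1` must see the identical characters the first group matched.
Scanning left to right: at [0:26] match 'ffs8pgggggQbnnnnn_2jjjjjTo', group 1 = 'f'.
With a single group, `findall` returns only what that group captured — 1 item.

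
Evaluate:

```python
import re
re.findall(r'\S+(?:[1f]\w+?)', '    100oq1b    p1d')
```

['100oq1b', 'p1d']

No capturing groups, so `findall` returns the 2 full match strings.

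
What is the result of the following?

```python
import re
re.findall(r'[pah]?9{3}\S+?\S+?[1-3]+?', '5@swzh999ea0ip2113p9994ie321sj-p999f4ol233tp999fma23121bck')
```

The pattern matches optionally one of [pah], then exactly 3 of the literal '9', then one or more of a non-whitespace character (lazy); then one or more of a non-whitespace character (lazy); then one or more of a character in [1-3] (lazy).
A `+?`/`*?`/`{m,n}?` starts at its minimum and grows only as far as needed for what follows to match.
Walking the string: at [5:15] → 'h999ea0ip2'; at [18:26] → 'p9994ie3'; at [31:40] → 'p999f4ol2'; at [43:51] → 'p999fma2'.
`findall` yields the raw match text (4 of them) because the pattern has no groups.

['h999ea0ip2', 'p9994ie3', 'p999f4ol2', 'p999fma2']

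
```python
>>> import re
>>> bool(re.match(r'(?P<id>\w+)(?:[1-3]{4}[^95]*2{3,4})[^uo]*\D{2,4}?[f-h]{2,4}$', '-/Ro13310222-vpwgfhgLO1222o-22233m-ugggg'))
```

With `match`, the pattern is implicitly anchored at the beginning.
Here the pattern fails at index 0, so the call returns None, and `bool(None)` is False.

False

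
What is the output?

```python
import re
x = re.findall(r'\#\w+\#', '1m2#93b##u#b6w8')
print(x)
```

Matches: at [3:8] → '#93b#'; at [8:11] → '#u#'.
With no groups in the pattern, `findall` gives back each whole match — 2 here.

['#93b#', '#u#']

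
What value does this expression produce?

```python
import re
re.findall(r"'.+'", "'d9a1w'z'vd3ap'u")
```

["'d9a1w'z'vd3ap'"]

`findall` yields the raw match text (1 of them) because the pattern has no groups.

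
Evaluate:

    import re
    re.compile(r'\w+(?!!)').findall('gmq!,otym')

['gm', 'otym']

`(?!…)`/`(?<!…)` only lets a position through if the neighbouring text does NOT match; no characters are consumed.
Matches: at [0:2] → 'gm'; at [5:9] → 'otym'.
Since nothing is captured, `findall` lists the 2 matched substrings directly.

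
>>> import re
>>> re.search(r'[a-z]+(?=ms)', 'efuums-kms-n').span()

(0, 4)

Because the assertion is zero-width, the text it checks is not consumed and won't appear in the result.
The match spans [0:4] → 'efuu'.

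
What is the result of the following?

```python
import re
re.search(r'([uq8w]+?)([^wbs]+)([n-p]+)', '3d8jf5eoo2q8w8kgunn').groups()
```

('8', 'jf5eo', 'o')

The match spans [2:9] → '8jf5eoo'.
Captured: group 1 = '8', group 2 = 'jf5eo', group 3 = 'o'.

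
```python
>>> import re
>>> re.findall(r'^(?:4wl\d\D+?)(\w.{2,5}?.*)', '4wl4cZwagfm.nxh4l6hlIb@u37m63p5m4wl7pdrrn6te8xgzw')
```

['Zwagfm.nxh4l6hlIb@u37m63p5m4wl7pdrrn6te8xgzw']

Because the quantifier is non-greedy, it stops expanding at the earliest point where the rest of the pattern can succeed.
One capturing group, so `findall` returns just the captured substring from the one match — 1 in all.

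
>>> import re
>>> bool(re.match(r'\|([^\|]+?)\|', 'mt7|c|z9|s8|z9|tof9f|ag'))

With `match`, the pattern is implicitly anchored at the beginning.
Here the string doesn't start with a match, so the call returns None, and `bool(None)` is False.

False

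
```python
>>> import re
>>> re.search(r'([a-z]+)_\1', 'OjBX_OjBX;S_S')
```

None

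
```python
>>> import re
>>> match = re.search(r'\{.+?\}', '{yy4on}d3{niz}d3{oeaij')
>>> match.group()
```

'{yy4on}'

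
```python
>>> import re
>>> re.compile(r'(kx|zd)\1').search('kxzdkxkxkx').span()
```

(4, 8)

The backreference `\1` re-matches whatever the first group consumed, character for character.
Unlike `match`, `search` isn't anchored — it looks for the pattern anywhere in the string.
The match spans [4:8] → 'kxkx'.
Captured: group 1 = 'kx'.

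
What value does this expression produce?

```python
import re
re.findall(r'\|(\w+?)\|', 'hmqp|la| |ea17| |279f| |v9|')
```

['la', 'ea17', '279f', 'v9']

Walking the string: at [4:8] match '|la|', group 1 = 'la'; at [9:15] match '|ea17|', group 1 = 'ea17'; at [16:22] match '|279f|', group 1 = '279f'; at [23:27] match '|v9|', group 1 = 'v9'.
Because there's exactly one group, `findall` drops the full match and keeps group 1 from each hit.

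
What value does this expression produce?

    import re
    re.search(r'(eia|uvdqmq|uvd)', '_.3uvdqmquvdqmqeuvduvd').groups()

('uvdqmq',)

`|` is ordered: at each position the engine commits to the first alternative that works.
Unlike `match`, `search` isn't anchored — it looks for the pattern anywhere in the string.
The match spans [3:9] → 'uvdqmq'.
Captured: group 1 = 'uvdqmq'.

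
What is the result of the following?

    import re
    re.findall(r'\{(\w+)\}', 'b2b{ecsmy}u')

Matches: at [3:10] match '{ecsmy}', group 1 = 'ecsmy'.
Because there's exactly one group, `findall` drops the full match and keeps group 1 from the one hit.

['ecsmy']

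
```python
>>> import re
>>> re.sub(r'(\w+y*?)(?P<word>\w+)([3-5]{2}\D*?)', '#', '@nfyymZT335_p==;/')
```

'@#_p==;/'

Because the quantifier is non-greedy, it stops expanding at the earliest point where the rest of the pattern can succeed.
Each match is replaced by '#'.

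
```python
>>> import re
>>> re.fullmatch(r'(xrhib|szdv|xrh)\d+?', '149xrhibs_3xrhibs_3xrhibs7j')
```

None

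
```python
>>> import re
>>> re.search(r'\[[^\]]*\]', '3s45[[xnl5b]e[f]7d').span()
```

`re.search` tries every starting position until one works.
The match spans [4:12] → '[[xnl5b]'.

(4, 12)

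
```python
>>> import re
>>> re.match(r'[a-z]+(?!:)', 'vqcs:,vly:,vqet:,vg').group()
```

`(?!…)`/`(?<!…)` only lets a position through if the neighbouring text does NOT match; no characters are consumed.
`re.match` only tries the pattern at the start of the string.
The match spans [0:3] → 'vqc'.

'vqc'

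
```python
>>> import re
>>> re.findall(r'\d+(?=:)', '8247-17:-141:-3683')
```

The positive lookaround only admits positions where the adjacent text matches; those characters stay outside the span.
Matches: at [5:7] → '17'; at [9:12] → '141'.
`findall` yields the raw match text (2 of them) because the pattern has no groups.

['17', '141']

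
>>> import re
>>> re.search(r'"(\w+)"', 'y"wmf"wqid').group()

'"wmf"'

`re.search` scans for the first position where the pattern succeeds.
The match spans [1:6] → '"wmf"'.
Captured: group 1 = 'wmf'.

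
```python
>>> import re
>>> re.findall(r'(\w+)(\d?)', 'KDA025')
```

The pattern matches one or more of a word character (captured); then optionally a digit (captured).
Walking the string: at [0:6] match 'KDA025', groups = ('KDA025', '').
2 groups means the one result is a tuple of 2 captured strings — 1 here.

[('KDA025', '')]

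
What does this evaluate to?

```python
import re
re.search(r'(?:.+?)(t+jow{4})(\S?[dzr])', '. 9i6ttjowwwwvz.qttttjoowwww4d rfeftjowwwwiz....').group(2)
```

'vz'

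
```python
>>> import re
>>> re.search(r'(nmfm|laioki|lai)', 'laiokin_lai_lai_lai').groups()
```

The match spans [0:6] → 'laioki'.
Captured: group 1 = 'laioki'.

('laioki',)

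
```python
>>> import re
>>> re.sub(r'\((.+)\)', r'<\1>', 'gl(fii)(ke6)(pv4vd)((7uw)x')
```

`\1` in the replacement pulls in group 1's text for each match.

'gl<fii)(ke6)(pv4vd)((7uw>x'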